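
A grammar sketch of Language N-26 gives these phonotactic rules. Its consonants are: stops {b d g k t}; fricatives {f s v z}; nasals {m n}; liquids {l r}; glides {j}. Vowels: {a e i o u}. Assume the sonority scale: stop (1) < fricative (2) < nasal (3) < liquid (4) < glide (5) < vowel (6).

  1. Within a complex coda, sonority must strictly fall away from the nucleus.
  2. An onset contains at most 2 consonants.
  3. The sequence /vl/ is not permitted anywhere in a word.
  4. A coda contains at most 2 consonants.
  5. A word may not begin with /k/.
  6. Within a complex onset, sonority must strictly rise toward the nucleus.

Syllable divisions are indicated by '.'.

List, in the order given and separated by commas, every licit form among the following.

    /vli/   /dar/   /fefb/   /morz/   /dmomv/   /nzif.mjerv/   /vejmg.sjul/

/vli/ — violates constraint 3: contains banned sequence /vl/ → illicit
/dar/ — σ1 onset /d/, coda /r/ ok → licit
/fefb/ — σ1 onset /f/, coda /fb/ (2→1 falls) ok → licit
/morz/ — σ1 onset /m/, coda /rz/ (4→2 falls) ok → licit
/dmomv/ — σ1 onset /dm/ (1→3 rises), coda /mv/ (3→2 falls) ok → licit
/nzif.mjerv/ — violates constraint 6: syllable 1 onset /nz/: /n/ (nasal, 3) → /z/ (fricative, 2) does not rise → illicit
/vejmg.sjul/ — violates constraint 4: syllable 1 coda /jmg/ has 3 consonants (> 2) → illicit

/dar/, /fefb/, /morz/, /dmomv/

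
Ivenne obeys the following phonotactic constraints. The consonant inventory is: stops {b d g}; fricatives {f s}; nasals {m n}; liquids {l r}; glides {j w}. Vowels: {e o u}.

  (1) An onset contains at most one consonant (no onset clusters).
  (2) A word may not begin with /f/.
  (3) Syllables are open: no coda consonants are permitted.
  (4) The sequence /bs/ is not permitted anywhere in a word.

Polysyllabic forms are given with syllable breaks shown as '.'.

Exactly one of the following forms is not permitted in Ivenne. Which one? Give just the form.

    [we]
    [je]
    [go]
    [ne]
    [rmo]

[we] — σ1 onset /w/, coda /∅/ ok → permitted
[je] — σ1 onset /j/, coda /∅/ ok → permitted
[go] — σ1 onset /g/, coda /∅/ ok → permitted
[ne] — σ1 onset /n/, coda /∅/ ok → permitted
[rmo] — violates constraint 1: syllable 1 onset /rm/ has 2 consonants (> 1) → not permitted

[rmo]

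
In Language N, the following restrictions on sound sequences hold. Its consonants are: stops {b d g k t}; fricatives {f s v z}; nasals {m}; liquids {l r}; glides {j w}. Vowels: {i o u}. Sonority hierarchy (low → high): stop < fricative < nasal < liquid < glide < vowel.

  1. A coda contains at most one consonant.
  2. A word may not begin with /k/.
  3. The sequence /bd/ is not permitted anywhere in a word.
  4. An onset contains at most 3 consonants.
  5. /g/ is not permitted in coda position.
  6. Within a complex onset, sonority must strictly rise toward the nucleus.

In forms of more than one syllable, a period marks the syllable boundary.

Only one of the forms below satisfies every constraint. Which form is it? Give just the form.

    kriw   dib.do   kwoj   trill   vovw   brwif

brwif

kriw — violates constraint 2: word begins with /k/ → not permitted
dib.do — violates constraint 3: contains banned sequence /bd/ → not permitted
kwoj — violates constraint 2: word begins with /k/ → not permitted
trill — violates constraint 1: syllable 1 coda /ll/ has 2 consonants (> 1) → not permitted
vovw — violates constraint 1: syllable 1 coda /vw/ has 2 consonants (> 1) → not permitted
brwif — σ1 onset /brw/ (1→4→5 rises), coda /f/ ok → permitted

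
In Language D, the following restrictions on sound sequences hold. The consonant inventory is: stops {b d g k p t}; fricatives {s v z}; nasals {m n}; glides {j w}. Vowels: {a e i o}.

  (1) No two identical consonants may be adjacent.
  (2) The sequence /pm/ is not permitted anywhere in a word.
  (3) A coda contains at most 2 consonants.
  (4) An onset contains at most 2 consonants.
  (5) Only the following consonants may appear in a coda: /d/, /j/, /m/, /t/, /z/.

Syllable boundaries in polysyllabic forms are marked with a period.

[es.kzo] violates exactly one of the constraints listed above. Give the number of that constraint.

[es.kzo]: syllable 1 coda contains /s/, which is not a licensed coda consonant.
This is a violation of constraint 5: "Only the following consonants may appear in a coda: /d/, /j/, /m/, /t/, /z/."
The remaining constraints (1, 2, 3, 4) are satisfied.

5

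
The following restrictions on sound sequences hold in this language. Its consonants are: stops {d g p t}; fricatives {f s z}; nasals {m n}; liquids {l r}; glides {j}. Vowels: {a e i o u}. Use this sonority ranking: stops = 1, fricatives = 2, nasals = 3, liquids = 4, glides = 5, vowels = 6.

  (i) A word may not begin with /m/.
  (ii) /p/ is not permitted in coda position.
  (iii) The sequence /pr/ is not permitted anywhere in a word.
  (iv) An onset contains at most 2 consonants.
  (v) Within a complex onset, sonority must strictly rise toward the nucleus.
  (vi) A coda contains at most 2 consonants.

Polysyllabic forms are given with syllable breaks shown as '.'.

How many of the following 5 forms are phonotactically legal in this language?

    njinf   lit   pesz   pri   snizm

njinf — σ1 onset /nj/ (3→5 rises), coda /nf/ (2C) ok → phonotactically legal
lit — σ1 onset /l/, coda /t/ ok → phonotactically legal
pesz — σ1 onset /p/, coda /sz/ (2C) ok → phonotactically legal
pri — violates constraint (iii): contains banned sequence /pr/ → phonotactically illegal
snizm — σ1 onset /sn/ (2→3 rises), coda /zm/ (2C) ok → phonotactically legal
Phonotactically legal: njinf, lit, pesz, snizm → 4.

4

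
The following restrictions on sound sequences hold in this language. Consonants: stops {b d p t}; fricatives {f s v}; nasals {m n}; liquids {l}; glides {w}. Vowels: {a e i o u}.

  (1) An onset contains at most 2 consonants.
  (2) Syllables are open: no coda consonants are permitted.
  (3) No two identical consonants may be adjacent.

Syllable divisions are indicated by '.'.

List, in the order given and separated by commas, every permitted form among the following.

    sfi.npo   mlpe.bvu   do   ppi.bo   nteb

sfi.npo — σ1 onset /sf/ (2C), coda /∅/ ok; σ2 onset /np/ (2C), coda /∅/ ok → permitted
mlpe.bvu — violates constraint 1: syllable 1 onset /mlp/ has 3 consonants (> 2) → not permitted
do — σ1 onset /d/, coda /∅/ ok → permitted
ppi.bo — violates constraint 3: adjacent identical consonants /pp/ → not permitted
nteb — violates constraint 2: syllable 1 coda /b/ has 1 consonant (> 0) → not permitted

sfi.npo, do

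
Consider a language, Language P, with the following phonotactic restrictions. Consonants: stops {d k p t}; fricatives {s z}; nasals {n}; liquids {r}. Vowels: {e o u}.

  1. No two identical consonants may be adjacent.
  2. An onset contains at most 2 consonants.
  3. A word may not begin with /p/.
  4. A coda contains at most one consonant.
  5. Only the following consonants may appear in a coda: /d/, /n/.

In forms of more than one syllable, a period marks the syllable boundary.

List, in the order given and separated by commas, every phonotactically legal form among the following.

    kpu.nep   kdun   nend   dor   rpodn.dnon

kdun

kpu.nep — violates constraint 5: syllable 2 coda contains /p/, which is not a licensed coda consonant → phonotactically illegal
kdun — σ1 onset /kd/ (2C), coda /n/ ok → phonotactically legal
nend — violates constraint 4: syllable 1 coda /nd/ has 2 consonants (> 1) → phonotactically illegal
dor — violates constraint 5: syllable 1 coda contains /r/, which is not a licensed coda consonant → phonotactically illegal
rpodn.dnon — violates constraint 4: syllable 1 coda /dn/ has 2 consonants (> 1) → phonotactically illegal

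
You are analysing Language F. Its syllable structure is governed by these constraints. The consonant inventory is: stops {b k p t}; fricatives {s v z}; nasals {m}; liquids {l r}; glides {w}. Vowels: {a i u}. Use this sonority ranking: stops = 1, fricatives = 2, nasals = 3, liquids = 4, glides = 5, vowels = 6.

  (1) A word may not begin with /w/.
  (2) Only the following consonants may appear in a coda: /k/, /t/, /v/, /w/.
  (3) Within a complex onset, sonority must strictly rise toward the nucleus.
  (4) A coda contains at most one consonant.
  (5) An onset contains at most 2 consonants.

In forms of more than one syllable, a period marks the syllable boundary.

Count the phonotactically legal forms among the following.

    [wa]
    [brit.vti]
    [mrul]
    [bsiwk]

[wa] — violates constraint 1: word begins with /w/ → phonotactically illegal
[brit.vti] — violates constraint 3: syllable 2 onset /vt/: /v/ (fricative, 2) → /t/ (stop, 1) does not rise → phonotactically illegal
[mrul] — violates constraint 2: syllable 1 coda contains /l/, which is not a licensed coda consonant → phonotactically illegal
[bsiwk] — violates constraint 4: syllable 1 coda /wk/ has 2 consonants (> 1) → phonotactically illegal
No form is phonotactically legal → 0.

0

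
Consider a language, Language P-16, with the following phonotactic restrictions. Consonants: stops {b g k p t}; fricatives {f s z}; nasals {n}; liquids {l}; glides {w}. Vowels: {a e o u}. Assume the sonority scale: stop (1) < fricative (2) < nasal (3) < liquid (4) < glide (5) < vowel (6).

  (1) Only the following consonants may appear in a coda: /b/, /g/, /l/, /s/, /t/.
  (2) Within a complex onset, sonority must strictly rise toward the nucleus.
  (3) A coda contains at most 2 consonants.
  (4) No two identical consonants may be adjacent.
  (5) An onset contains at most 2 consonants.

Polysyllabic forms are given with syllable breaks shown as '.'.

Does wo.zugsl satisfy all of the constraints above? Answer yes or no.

wo.zugsl — violates constraint 3: syllable 2 coda /gsl/ has 3 consonants (> 2) → not permitted

no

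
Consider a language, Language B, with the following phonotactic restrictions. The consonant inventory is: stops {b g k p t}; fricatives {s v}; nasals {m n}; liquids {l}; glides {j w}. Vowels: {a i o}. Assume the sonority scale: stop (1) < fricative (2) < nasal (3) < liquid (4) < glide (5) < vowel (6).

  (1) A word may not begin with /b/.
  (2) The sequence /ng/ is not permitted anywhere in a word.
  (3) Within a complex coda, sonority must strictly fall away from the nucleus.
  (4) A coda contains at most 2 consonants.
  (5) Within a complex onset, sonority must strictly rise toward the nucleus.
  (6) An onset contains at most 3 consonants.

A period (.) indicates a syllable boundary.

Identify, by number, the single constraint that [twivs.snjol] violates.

3

[twivs.snjol]: syllable 1 coda /vs/: /v/ (fricative, 2) → /s/ (fricative, 2) does not fall.
This is a violation of constraint 3: "Within a complex coda, sonority must strictly fall away from the nucleus."
The remaining constraints (1, 2, 4, 5, 6) are satisfied.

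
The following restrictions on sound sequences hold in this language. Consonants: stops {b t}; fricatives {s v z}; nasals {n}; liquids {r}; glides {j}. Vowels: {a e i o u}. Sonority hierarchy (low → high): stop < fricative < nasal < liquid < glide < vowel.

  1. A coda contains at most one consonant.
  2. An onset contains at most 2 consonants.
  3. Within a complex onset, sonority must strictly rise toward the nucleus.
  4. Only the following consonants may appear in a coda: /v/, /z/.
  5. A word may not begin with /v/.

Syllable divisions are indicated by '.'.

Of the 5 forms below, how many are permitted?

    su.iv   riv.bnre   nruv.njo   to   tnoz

su.iv — σ1 onset /s/, coda /∅/ ok; σ2 onset /∅/, coda /v/ ok → permitted
riv.bnre — violates constraint 2: syllable 2 onset /bnr/ has 3 consonants (> 2) → not permitted
nruv.njo — σ1 onset /nr/ (3→4 rises), coda /v/ ok; σ2 onset /nj/ (3→5 rises), coda /∅/ ok → permitted
to — σ1 onset /t/, coda /∅/ ok → permitted
tnoz — σ1 onset /tn/ (1→3 rises), coda /z/ ok → permitted
Permitted: su.iv, nruv.njo, to, tnoz → 4.

4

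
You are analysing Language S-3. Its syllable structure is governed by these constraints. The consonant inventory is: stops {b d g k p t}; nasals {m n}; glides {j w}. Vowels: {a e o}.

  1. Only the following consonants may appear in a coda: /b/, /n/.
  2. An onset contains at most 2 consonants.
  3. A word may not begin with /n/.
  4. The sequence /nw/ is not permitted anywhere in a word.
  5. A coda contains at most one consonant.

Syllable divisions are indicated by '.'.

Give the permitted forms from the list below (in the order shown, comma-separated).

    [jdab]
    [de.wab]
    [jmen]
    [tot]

[jdab] — σ1 onset /jd/ (2C), coda /b/ ok → permitted
[de.wab] — σ1 onset /d/, coda /∅/ ok; σ2 onset /w/, coda /b/ ok → permitted
[jmen] — σ1 onset /jm/ (2C), coda /n/ ok → permitted
[tot] — violates constraint 1: syllable 1 coda contains /t/, which is not a licensed coda consonant → not permitted

[jdab], [de.wab], [jmen]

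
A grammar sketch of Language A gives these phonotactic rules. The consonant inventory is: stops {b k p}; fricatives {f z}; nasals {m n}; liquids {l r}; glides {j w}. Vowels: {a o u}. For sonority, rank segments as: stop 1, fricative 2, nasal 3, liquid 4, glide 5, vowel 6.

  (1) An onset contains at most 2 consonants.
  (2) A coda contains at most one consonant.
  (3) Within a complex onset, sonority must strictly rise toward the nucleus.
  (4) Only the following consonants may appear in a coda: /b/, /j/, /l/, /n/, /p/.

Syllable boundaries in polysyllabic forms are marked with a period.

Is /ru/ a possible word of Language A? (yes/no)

/ru/ — σ1 onset /r/, coda /∅/ ok → licit

yes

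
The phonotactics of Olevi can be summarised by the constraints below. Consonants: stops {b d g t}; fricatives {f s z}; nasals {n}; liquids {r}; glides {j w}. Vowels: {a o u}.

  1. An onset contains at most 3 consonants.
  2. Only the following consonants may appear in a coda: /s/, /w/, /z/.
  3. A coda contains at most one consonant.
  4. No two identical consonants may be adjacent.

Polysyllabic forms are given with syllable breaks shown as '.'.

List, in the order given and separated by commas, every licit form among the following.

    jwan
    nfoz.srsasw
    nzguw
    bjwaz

jwan — violates constraint 2: syllable 1 coda contains /n/, which is not a licensed coda consonant → illicit
nfoz.srsasw — violates constraint 3: syllable 2 coda /sw/ has 2 consonants (> 1) → illicit
nzguw — σ1 onset /nzg/ (3C), coda /w/ ok → licit
bjwaz — σ1 onset /bjw/ (3C), coda /z/ ok → licit

nzguw, bjwaz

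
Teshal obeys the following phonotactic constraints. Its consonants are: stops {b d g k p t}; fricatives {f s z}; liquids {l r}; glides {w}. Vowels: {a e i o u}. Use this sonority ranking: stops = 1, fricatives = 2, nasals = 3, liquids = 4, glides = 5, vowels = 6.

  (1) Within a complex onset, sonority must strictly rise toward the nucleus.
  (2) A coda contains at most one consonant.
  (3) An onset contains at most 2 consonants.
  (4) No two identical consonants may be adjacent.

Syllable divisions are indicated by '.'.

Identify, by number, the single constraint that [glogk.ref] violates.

[glogk.ref]: syllable 1 coda /gk/ has 2 consonants (> 1).
This is a violation of constraint 2: "A coda contains at most one consonant."
The remaining constraints (1, 3, 4) are satisfied.

2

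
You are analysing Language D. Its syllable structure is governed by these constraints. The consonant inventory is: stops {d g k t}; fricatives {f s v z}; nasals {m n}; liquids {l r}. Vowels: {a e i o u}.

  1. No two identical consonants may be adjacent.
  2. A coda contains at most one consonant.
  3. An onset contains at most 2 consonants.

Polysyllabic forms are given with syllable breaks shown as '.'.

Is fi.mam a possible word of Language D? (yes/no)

fi.mam — σ1 onset /f/, coda /∅/ ok; σ2 onset /m/, coda /m/ ok → permitted

yes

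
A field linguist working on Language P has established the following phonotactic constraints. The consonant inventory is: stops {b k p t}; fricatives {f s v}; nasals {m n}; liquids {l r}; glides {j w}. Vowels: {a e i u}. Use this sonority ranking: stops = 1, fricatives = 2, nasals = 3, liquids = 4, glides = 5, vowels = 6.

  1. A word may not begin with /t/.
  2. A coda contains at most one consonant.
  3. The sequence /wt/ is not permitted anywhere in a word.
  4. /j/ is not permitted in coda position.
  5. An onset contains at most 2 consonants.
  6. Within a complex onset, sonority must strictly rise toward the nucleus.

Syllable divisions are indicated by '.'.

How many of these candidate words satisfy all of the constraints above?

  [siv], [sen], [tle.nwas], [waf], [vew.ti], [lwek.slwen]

[siv] — σ1 onset /s/, coda /v/ ok → well-formed
[sen] — σ1 onset /s/, coda /n/ ok → well-formed
[tle.nwas] — violates constraint 1: word begins with /t/ → ill-formed
[waf] — σ1 onset /w/, coda /f/ ok → well-formed
[vew.ti] — violates constraint 3: contains banned sequence /wt/ → ill-formed
[lwek.slwen] — violates constraint 5: syllable 2 onset /slw/ has 3 consonants (> 2) → ill-formed
Well-formed: [siv], [sen], [waf] → 3.

3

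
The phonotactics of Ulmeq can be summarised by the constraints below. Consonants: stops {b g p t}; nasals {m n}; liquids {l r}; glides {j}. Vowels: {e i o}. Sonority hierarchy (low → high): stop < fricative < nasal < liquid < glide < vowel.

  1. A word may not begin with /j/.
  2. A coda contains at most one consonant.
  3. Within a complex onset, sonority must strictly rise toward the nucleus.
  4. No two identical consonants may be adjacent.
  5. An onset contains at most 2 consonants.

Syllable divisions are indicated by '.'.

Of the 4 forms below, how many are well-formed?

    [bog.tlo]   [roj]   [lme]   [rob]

3

[bog.tlo] — σ1 onset /b/, coda /g/ ok; σ2 onset /tl/ (1→4 rises), coda /∅/ ok → well-formed
[roj] — σ1 onset /r/, coda /j/ ok → well-formed
[lme] — violates constraint 3: syllable 1 onset /lm/: /l/ (liquid, 4) → /m/ (nasal, 3) does not rise → ill-formed
[rob] — σ1 onset /r/, coda /b/ ok → well-formed
Well-formed: [bog.tlo], [roj], [rob] → 3.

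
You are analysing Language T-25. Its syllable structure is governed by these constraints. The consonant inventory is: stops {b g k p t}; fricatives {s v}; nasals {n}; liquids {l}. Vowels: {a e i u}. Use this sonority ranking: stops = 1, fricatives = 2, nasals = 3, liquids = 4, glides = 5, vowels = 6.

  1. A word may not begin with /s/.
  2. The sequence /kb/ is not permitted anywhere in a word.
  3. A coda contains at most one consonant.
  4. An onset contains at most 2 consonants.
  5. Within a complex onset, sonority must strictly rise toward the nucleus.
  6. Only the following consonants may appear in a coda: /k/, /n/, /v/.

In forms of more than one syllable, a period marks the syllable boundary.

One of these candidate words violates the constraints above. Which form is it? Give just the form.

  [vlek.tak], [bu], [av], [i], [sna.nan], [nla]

[vlek.tak] — σ1 onset /vl/ (2→4 rises), coda /k/ ok; σ2 onset /t/, coda /k/ ok → phonotactically legal
[bu] — σ1 onset /b/, coda /∅/ ok → phonotactically legal
[av] — σ1 onset /∅/, coda /v/ ok → phonotactically legal
[i] — σ1 onset /∅/, coda /∅/ ok → phonotactically legal
[sna.nan] — violates constraint 1: word begins with /s/ → phonotactically illegal
[nla] — σ1 onset /nl/ (3→4 rises), coda /∅/ ok → phonotactically legal

[sna.nan]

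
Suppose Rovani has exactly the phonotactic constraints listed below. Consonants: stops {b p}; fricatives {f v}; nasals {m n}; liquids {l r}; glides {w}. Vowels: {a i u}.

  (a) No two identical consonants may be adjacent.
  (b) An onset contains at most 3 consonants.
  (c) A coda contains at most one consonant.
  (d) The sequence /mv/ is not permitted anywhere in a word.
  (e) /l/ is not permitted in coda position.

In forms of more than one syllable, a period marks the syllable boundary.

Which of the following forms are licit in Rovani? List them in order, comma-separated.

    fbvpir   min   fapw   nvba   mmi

min, nvba

fbvpir — violates constraint (b): syllable 1 onset /fbvp/ has 4 consonants (> 3) → illicit
min — σ1 onset /m/, coda /n/ ok → licit
fapw — violates constraint (c): syllable 1 coda /pw/ has 2 consonants (> 1) → illicit
nvba — σ1 onset /nvb/ (3C), coda /∅/ ok → licit
mmi — violates constraint (a): adjacent identical consonants /mm/ → illicit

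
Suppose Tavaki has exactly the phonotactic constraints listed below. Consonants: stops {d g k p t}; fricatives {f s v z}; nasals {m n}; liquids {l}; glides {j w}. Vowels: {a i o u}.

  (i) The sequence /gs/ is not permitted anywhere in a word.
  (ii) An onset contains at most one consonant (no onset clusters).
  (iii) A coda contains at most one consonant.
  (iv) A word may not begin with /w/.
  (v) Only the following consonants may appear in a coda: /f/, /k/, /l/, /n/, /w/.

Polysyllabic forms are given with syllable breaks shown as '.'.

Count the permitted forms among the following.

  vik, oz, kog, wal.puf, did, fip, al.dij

1

vik — σ1 onset /v/, coda /k/ ok → permitted
oz — violates constraint (v): syllable 1 coda contains /z/, which is not a licensed coda consonant → not permitted
kog — violates constraint (v): syllable 1 coda contains /g/, which is not a licensed coda consonant → not permitted
wal.puf — violates constraint (iv): word begins with /w/ → not permitted
did — violates constraint (v): syllable 1 coda contains /d/, which is not a licensed coda consonant → not permitted
fip — violates constraint (v): syllable 1 coda contains /p/, which is not a licensed coda consonant → not permitted
al.dij — violates constraint (v): syllable 2 coda contains /j/, which is not a licensed coda consonant → not permitted
Permitted: vik → 1.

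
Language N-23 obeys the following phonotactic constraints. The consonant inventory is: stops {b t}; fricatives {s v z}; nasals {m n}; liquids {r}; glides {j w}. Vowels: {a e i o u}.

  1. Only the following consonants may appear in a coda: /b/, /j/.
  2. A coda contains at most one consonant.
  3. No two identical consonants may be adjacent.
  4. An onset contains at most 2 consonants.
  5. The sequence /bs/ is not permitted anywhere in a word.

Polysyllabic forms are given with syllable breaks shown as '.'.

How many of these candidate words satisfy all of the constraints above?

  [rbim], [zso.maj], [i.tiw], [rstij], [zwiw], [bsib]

[rbim] — violates constraint 1: syllable 1 coda contains /m/, which is not a licensed coda consonant → illicit
[zso.maj] — σ1 onset /zs/ (2C), coda /∅/ ok; σ2 onset /m/, coda /j/ ok → licit
[i.tiw] — violates constraint 1: syllable 2 coda contains /w/, which is not a licensed coda consonant → illicit
[rstij] — violates constraint 4: syllable 1 onset /rst/ has 3 consonants (> 2) → illicit
[zwiw] — violates constraint 1: syllable 1 coda contains /w/, which is not a licensed coda consonant → illicit
[bsib] — violates constraint 5: contains banned sequence /bs/ → illicit
Licit: [zso.maj] → 1.

1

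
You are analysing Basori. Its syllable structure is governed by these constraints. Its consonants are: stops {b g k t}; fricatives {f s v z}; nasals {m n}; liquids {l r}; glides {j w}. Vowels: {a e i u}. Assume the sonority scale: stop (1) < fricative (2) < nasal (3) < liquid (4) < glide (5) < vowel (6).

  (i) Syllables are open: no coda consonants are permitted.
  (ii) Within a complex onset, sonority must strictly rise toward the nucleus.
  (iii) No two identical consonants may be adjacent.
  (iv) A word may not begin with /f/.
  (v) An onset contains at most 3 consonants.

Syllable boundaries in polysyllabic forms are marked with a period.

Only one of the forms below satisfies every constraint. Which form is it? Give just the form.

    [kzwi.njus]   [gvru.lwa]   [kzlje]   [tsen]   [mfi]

[gvru.lwa]

[kzwi.njus] — violates constraint (i): syllable 2 coda /s/ has 1 consonant (> 0) → not permitted
[gvru.lwa] — σ1 onset /gvr/ (1→2→4 rises), coda /∅/ ok; σ2 onset /lw/ (4→5 rises), coda /∅/ ok → permitted
[kzlje] — violates constraint (v): syllable 1 onset /kzlj/ has 4 consonants (> 3) → not permitted
[tsen] — violates constraint (i): syllable 1 coda /n/ has 1 consonant (> 0) → not permitted
[mfi] — violates constraint (ii): syllable 1 onset /mf/: /m/ (nasal, 3) → /f/ (fricative, 2) does not rise → not permitted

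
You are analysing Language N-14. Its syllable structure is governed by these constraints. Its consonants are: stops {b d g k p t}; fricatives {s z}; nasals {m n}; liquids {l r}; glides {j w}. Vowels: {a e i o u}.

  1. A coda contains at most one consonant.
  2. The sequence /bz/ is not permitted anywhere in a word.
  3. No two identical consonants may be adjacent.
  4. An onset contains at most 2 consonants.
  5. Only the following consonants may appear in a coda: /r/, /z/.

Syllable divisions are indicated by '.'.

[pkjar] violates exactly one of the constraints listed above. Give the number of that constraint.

[pkjar]: syllable 1 onset /pkj/ has 3 consonants (> 2).
This is a violation of constraint 4: "An onset contains at most 2 consonants."
The remaining constraints (1, 2, 3, 5) are satisfied.

4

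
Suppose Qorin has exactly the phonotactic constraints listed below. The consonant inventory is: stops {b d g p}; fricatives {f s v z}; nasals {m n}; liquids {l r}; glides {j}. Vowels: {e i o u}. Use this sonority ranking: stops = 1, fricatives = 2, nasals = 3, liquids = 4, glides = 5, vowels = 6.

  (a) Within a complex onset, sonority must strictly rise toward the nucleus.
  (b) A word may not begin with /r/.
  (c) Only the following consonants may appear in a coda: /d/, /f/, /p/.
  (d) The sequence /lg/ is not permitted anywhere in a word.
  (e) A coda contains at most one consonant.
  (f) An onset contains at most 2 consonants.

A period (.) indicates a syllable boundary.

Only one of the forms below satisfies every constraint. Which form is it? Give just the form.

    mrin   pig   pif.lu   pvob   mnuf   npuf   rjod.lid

pif.lu

mrin — violates constraint (c): syllable 1 coda contains /n/, which is not a licensed coda consonant → illicit
pig — violates constraint (c): syllable 1 coda contains /g/, which is not a licensed coda consonant → illicit
pif.lu — σ1 onset /p/, coda /f/ ok; σ2 onset /l/, coda /∅/ ok → licit
pvob — violates constraint (c): syllable 1 coda contains /b/, which is not a licensed coda consonant → illicit
mnuf — violates constraint (a): syllable 1 onset /mn/: /m/ (nasal, 3) → /n/ (nasal, 3) does not rise → illicit
npuf — violates constraint (a): syllable 1 onset /np/: /n/ (nasal, 3) → /p/ (stop, 1) does not rise → illicit
rjod.lid — violates constraint (b): word begins with /r/ → illicit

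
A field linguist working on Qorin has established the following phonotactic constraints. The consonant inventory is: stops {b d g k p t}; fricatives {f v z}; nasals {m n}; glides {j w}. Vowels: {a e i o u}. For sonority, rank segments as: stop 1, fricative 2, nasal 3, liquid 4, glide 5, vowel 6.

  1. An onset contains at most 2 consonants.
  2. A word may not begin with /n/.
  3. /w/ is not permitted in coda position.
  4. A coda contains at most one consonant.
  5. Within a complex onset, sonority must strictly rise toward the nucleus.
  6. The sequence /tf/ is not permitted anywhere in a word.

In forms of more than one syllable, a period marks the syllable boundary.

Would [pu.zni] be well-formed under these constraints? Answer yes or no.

yes

[pu.zni] — σ1 onset /p/, coda /∅/ ok; σ2 onset /zn/ (2→3 rises), coda /∅/ ok → well-formed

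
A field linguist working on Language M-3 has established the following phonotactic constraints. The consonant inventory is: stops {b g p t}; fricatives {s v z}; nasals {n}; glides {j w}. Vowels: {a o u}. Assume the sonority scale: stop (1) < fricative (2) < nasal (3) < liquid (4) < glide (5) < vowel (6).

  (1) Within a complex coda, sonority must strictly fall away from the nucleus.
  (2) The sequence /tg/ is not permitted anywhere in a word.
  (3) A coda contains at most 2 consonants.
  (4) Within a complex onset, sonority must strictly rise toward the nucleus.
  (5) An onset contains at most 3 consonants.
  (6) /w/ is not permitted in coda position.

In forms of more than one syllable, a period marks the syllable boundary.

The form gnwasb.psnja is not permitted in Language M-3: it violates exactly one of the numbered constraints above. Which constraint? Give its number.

gnwasb.psnja: syllable 2 onset /psnj/ has 4 consonants (> 3).
This is a violation of constraint 5: "An onset contains at most 3 consonants."
The remaining constraints (1, 2, 3, 4, 6) are satisfied.

5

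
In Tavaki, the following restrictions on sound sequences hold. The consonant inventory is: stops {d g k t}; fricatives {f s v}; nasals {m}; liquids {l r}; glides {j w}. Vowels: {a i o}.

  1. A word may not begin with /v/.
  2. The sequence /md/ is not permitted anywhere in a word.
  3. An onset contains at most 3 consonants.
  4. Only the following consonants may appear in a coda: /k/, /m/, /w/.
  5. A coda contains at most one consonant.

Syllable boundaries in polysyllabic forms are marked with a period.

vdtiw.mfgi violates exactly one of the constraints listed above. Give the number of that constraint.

vdtiw.mfgi: word begins with /v/.
This is a violation of constraint 1: "A word may not begin with /v/."
The remaining constraints (2, 3, 4, 5) are satisfied.

1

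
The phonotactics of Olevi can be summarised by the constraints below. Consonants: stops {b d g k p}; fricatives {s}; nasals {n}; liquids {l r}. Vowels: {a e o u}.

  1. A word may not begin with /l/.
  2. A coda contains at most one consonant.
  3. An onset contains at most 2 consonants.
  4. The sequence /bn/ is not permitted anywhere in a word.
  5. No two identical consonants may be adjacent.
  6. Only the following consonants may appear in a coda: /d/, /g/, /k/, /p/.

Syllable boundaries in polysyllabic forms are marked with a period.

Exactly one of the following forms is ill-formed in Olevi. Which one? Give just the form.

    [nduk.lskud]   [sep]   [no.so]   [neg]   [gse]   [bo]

[nduk.lskud]

[nduk.lskud] — violates constraint 3: syllable 2 onset /lsk/ has 3 consonants (> 2) → ill-formed
[sep] — σ1 onset /s/, coda /p/ ok → well-formed
[no.so] — σ1 onset /n/, coda /∅/ ok; σ2 onset /s/, coda /∅/ ok → well-formed
[neg] — σ1 onset /n/, coda /g/ ok → well-formed
[gse] — σ1 onset /gs/ (2C), coda /∅/ ok → well-formed
[bo] — σ1 onset /b/, coda /∅/ ok → well-formed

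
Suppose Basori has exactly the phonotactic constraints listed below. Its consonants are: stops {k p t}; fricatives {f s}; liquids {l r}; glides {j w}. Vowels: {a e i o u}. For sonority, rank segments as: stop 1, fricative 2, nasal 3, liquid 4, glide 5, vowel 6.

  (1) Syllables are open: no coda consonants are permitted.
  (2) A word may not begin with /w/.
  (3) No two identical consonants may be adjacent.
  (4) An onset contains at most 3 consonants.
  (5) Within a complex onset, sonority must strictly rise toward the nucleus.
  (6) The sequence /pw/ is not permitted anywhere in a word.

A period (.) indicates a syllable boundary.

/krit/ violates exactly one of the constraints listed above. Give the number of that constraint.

/krit/: syllable 1 coda /t/ has 1 consonant (> 0).
This is a violation of constraint 1: "Syllables are open: no coda consonants are permitted."
The remaining constraints (2, 3, 4, 5, 6) are satisfied.

1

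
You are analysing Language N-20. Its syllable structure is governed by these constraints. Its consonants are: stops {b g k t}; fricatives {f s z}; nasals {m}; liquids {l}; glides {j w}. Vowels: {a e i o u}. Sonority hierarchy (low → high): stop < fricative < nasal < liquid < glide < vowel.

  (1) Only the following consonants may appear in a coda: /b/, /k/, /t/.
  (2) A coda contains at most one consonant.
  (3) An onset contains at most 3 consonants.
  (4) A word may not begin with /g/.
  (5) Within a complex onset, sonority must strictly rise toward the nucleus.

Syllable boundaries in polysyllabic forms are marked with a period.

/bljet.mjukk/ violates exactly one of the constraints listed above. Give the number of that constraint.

2

/bljet.mjukk/: syllable 2 coda /kk/ has 2 consonants (> 1).
This is a violation of constraint 2: "A coda contains at most one consonant."
The remaining constraints (1, 3, 4, 5) are satisfied.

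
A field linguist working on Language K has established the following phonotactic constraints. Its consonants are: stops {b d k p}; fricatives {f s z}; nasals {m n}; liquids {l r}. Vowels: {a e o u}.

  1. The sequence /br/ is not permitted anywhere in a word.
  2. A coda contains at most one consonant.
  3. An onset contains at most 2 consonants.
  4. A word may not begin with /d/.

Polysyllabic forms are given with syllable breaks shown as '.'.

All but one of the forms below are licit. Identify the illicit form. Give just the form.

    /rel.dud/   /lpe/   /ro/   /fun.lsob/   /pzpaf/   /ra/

/rel.dud/ — σ1 onset /r/, coda /l/ ok; σ2 onset /d/, coda /d/ ok → licit
/lpe/ — σ1 onset /lp/ (2C), coda /∅/ ok → licit
/ro/ — σ1 onset /r/, coda /∅/ ok → licit
/fun.lsob/ — σ1 onset /f/, coda /n/ ok; σ2 onset /ls/ (2C), coda /b/ ok → licit
/pzpaf/ — violates constraint 3: syllable 1 onset /pzp/ has 3 consonants (> 2) → illicit
/ra/ — σ1 onset /r/, coda /∅/ ok → licit

/pzpaf/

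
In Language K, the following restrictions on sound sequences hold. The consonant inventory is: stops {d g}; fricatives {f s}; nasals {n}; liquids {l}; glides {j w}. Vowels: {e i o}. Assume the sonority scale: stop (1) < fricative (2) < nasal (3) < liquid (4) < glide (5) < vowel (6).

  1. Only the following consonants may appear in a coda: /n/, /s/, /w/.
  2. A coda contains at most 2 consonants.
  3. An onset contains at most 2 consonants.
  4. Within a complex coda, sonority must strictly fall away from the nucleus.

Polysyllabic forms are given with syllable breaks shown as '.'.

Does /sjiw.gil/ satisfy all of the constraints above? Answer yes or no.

/sjiw.gil/ — violates constraint 1: syllable 2 coda contains /l/, which is not a licensed coda consonant → ill-formed

no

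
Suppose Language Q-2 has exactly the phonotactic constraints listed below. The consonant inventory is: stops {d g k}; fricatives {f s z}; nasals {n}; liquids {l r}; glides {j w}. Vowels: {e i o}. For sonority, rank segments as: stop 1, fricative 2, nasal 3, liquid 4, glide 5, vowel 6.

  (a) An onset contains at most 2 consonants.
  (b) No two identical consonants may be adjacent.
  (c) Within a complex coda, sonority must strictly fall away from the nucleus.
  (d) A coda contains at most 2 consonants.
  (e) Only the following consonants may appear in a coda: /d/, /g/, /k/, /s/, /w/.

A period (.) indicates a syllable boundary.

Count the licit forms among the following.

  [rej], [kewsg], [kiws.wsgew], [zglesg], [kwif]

0

[rej] — violates constraint (e): syllable 1 coda contains /j/, which is not a licensed coda consonant → illicit
[kewsg] — violates constraint (d): syllable 1 coda /wsg/ has 3 consonants (> 2) → illicit
[kiws.wsgew] — violates constraint (a): syllable 2 onset /wsg/ has 3 consonants (> 2) → illicit
[zglesg] — violates constraint (a): syllable 1 onset /zgl/ has 3 consonants (> 2) → illicit
[kwif] — violates constraint (e): syllable 1 coda contains /f/, which is not a licensed coda consonant → illicit
No form is licit → 0.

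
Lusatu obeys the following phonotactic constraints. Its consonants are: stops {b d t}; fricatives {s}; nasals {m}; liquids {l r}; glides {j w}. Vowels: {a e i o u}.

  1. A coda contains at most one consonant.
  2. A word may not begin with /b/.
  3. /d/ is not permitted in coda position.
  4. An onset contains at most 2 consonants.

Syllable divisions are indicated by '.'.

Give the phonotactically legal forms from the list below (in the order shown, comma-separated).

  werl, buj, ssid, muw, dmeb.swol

muw, dmeb.swol

werl — violates constraint 1: syllable 1 coda /rl/ has 2 consonants (> 1) → phonotactically illegal
buj — violates constraint 2: word begins with /b/ → phonotactically illegal
ssid — violates constraint 3: syllable 1 coda contains /d/ → phonotactically illegal
muw — σ1 onset /m/, coda /w/ ok → phonotactically legal
dmeb.swol — σ1 onset /dm/ (2C), coda /b/ ok; σ2 onset /sw/ (2C), coda /l/ ok → phonotactically legal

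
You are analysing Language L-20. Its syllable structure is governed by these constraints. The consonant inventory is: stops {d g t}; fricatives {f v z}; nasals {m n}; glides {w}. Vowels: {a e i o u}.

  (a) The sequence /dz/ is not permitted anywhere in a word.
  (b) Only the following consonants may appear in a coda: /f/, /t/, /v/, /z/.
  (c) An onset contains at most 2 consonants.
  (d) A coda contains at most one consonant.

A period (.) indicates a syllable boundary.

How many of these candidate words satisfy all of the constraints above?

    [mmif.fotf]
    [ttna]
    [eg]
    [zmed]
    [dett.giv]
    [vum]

[mmif.fotf] — violates constraint (d): syllable 2 coda /tf/ has 2 consonants (> 1) → ill-formed
[ttna] — violates constraint (c): syllable 1 onset /ttn/ has 3 consonants (> 2) → ill-formed
[eg] — violates constraint (b): syllable 1 coda contains /g/, which is not a licensed coda consonant → ill-formed
[zmed] — violates constraint (b): syllable 1 coda contains /d/, which is not a licensed coda consonant → ill-formed
[dett.giv] — violates constraint (d): syllable 1 coda /tt/ has 2 consonants (> 1) → ill-formed
[vum] — violates constraint (b): syllable 1 coda contains /m/, which is not a licensed coda consonant → ill-formed
No form is well-formed → 0.

0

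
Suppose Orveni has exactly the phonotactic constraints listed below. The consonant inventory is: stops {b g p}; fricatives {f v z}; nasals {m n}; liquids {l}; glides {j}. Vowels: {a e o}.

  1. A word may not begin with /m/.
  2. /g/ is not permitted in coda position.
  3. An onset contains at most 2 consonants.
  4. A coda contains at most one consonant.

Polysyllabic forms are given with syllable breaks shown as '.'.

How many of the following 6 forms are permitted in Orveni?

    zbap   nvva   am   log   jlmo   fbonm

zbap — σ1 onset /zb/ (2C), coda /p/ ok → permitted
nvva — violates constraint 3: syllable 1 onset /nvv/ has 3 consonants (> 2) → not permitted
am — σ1 onset /∅/, coda /m/ ok → permitted
log — violates constraint 2: syllable 1 coda contains /g/ → not permitted
jlmo — violates constraint 3: syllable 1 onset /jlm/ has 3 consonants (> 2) → not permitted
fbonm — violates constraint 4: syllable 1 coda /nm/ has 2 consonants (> 1) → not permitted
Permitted: zbap, am → 2.

2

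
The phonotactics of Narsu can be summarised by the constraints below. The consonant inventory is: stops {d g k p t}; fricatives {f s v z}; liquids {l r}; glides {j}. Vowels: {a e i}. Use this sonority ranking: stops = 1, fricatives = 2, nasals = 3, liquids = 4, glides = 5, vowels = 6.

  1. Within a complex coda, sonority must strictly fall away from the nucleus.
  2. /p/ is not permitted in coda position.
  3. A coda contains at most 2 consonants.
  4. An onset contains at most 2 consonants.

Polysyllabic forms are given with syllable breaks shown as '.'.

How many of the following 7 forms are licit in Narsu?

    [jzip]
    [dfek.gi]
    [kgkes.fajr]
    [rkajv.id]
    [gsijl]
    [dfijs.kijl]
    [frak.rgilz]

[jzip] — violates constraint 2: syllable 1 coda contains /p/ → illicit
[dfek.gi] — σ1 onset /df/ (2C), coda /k/ ok; σ2 onset /g/, coda /∅/ ok → licit
[kgkes.fajr] — violates constraint 4: syllable 1 onset /kgk/ has 3 consonants (> 2) → illicit
[rkajv.id] — σ1 onset /rk/ (2C), coda /jv/ (5→2 falls) ok; σ2 onset /∅/, coda /d/ ok → licit
[gsijl] — σ1 onset /gs/ (2C), coda /jl/ (5→4 falls) ok → licit
[dfijs.kijl] — σ1 onset /df/ (2C), coda /js/ (5→2 falls) ok; σ2 onset /k/, coda /jl/ (5→4 falls) ok → licit
[frak.rgilz] — σ1 onset /fr/ (2C), coda /k/ ok; σ2 onset /rg/ (2C), coda /lz/ (4→2 falls) ok → licit
Licit: [dfek.gi], [rkajv.id], [gsijl], [dfijs.kijl], [frak.rgilz] → 5.

5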